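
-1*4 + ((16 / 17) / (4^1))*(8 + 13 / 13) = -32 / 17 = -1.88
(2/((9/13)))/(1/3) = 26/3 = 8.67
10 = 10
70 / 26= 2.69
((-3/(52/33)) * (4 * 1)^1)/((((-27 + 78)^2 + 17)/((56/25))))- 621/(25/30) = -4117266/5525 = -745.21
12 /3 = 4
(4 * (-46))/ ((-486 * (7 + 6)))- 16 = -50452/ 3159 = -15.97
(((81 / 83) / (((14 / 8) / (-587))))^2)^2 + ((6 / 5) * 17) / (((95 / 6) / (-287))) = 621478403552577790938276 / 54125028642475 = 11482273896.94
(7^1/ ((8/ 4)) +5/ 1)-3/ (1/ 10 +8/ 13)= 267/ 62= 4.31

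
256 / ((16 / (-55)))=-880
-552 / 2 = -276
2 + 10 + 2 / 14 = 85 / 7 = 12.14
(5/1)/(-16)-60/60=-21/16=-1.31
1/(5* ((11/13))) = 13/55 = 0.24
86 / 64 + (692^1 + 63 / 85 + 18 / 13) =24591803 / 35360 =695.47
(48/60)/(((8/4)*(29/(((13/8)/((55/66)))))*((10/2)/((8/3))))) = 52/3625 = 0.01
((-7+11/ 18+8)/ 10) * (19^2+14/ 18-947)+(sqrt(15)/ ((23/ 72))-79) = -280723/ 1620+72 * sqrt(15)/ 23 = -161.16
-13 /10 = -1.30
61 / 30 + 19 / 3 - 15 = -6.63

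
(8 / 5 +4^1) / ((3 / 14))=392 / 15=26.13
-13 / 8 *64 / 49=-2.12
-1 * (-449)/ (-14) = -449/ 14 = -32.07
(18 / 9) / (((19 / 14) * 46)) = 14 / 437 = 0.03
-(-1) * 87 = 87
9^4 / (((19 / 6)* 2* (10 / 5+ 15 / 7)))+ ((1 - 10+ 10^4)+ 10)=5648332 / 551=10251.06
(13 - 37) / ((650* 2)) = -6 / 325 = -0.02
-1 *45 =-45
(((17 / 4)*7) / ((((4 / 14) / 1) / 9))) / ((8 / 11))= 82467 / 64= 1288.55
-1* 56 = -56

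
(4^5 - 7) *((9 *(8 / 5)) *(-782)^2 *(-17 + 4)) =-582117033888 / 5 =-116423406777.60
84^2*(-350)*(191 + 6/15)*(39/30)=-614485872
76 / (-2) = -38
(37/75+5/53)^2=5456896/15800625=0.35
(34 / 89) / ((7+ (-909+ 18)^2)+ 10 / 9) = 153 / 317952589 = 0.00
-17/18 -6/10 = -139/90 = -1.54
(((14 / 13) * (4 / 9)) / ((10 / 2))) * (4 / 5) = 224 / 2925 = 0.08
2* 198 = 396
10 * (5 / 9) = 50 / 9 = 5.56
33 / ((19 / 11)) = 363 / 19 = 19.11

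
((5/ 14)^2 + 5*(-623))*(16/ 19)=-2442060/ 931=-2623.05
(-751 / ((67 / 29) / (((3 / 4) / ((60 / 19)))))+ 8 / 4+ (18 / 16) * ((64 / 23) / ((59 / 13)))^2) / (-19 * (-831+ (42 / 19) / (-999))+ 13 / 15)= -245780304885117 / 51897727051718944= -0.00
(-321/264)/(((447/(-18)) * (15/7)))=749/32780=0.02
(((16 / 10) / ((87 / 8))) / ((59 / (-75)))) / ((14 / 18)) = -0.24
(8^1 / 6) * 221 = 884 / 3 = 294.67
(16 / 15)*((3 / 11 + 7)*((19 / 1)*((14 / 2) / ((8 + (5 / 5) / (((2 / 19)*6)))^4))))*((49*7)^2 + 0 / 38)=14391.28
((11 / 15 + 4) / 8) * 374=13277 / 60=221.28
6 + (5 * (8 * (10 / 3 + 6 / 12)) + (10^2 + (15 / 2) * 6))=913 / 3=304.33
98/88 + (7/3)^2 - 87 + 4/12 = -31723/396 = -80.11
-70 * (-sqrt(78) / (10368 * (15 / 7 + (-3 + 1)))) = 245 * sqrt(78) / 5184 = 0.42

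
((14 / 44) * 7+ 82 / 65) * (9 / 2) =44901 / 2860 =15.70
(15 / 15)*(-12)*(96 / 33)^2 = -12288 / 121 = -101.55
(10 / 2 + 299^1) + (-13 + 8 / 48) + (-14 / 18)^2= 47267 / 162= 291.77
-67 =-67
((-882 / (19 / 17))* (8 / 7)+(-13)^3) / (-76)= 58879 / 1444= 40.77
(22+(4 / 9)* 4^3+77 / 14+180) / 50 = 4247 / 900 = 4.72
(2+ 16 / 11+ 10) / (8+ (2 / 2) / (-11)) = 148 / 87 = 1.70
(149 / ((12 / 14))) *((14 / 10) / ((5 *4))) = 7301 / 600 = 12.17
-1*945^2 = -893025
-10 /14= -5 /7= -0.71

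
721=721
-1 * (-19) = 19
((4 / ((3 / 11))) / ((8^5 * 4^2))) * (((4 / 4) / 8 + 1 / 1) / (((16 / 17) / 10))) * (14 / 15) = 1309 / 4194304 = 0.00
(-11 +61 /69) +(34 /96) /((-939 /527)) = -10692809 /1036656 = -10.31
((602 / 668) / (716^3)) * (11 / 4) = 3311 / 490394425856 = 0.00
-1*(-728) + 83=811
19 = 19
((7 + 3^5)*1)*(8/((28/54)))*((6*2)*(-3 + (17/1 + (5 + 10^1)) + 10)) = 1805142.86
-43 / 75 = -0.57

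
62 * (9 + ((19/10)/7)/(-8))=155651/280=555.90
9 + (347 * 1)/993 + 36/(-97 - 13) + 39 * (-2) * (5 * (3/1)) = -63406804/54615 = -1160.98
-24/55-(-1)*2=86/55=1.56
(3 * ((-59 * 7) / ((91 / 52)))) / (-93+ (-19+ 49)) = 236 / 21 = 11.24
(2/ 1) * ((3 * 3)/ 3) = 6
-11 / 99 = -1 / 9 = -0.11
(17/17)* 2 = 2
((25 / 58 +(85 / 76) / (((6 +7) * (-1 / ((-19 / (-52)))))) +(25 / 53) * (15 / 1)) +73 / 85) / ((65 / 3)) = 8832197037 / 22962165200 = 0.38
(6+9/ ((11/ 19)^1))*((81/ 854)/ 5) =19197/ 46970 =0.41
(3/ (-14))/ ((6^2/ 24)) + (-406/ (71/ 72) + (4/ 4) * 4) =-202707/ 497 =-407.86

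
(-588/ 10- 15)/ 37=-369/ 185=-1.99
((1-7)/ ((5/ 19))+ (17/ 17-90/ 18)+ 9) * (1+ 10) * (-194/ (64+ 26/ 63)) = 5982669/ 10145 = 589.72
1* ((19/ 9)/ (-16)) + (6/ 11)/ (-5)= -1909/ 7920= -0.24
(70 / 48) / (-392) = -5 / 1344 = -0.00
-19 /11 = -1.73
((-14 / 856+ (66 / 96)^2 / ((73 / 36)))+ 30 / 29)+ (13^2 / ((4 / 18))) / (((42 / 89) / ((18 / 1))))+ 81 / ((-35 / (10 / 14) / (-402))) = 21078920310751 / 710363584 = 29673.42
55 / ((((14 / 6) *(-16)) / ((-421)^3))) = 12312046065 / 112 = 109928982.72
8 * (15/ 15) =8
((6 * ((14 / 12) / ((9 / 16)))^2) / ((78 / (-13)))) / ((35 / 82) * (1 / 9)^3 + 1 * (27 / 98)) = -6300224 / 404359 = -15.58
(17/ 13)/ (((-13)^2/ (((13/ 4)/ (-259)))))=-17/ 175084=-0.00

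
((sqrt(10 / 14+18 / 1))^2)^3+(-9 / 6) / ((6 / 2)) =4495839 / 686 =6553.70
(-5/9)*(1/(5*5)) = -1/45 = -0.02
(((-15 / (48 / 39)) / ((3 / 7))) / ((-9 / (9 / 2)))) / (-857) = -455 / 27424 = -0.02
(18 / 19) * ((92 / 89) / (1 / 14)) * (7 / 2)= 81144 / 1691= 47.99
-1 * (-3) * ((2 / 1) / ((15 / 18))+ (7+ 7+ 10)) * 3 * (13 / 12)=1287 / 5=257.40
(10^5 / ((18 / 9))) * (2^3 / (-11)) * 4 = -1600000 / 11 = -145454.55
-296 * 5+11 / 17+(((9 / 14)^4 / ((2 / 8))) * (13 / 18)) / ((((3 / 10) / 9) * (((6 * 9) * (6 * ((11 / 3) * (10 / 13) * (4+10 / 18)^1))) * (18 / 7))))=-248983719735 / 168305984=-1479.35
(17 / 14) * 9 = 153 / 14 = 10.93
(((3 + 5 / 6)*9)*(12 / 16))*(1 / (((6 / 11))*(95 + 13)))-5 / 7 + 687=2768875 / 4032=686.72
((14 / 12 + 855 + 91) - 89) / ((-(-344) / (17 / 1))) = 87533 / 2064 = 42.41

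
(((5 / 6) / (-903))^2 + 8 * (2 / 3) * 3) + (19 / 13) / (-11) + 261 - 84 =809603291495 / 4197725532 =192.87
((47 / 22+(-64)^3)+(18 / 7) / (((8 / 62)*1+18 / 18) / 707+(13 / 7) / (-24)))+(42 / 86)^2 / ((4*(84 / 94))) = -1700521179909421 / 6486188456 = -262175.73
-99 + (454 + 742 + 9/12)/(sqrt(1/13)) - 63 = -162 + 4787* sqrt(13)/4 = 4152.94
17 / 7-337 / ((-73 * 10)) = 14769 / 5110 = 2.89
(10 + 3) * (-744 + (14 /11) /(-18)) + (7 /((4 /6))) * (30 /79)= -75620716 /7821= -9668.93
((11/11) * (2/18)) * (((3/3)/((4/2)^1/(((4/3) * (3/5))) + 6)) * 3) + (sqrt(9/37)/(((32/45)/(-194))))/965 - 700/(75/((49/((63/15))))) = -16654/153 - 2619 * sqrt(37)/114256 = -108.99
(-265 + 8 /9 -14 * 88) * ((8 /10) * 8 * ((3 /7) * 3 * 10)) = -861760 /7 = -123108.57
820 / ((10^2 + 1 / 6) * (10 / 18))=8856 / 601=14.74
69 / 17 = 4.06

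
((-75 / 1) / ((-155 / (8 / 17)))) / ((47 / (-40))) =-4800 / 24769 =-0.19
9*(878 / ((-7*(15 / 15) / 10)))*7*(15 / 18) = -65850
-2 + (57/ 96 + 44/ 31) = 13/ 992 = 0.01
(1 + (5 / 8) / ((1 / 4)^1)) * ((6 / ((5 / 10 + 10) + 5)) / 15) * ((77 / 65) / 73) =1078 / 735475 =0.00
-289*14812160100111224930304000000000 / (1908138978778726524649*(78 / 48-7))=34245714151457152038862848000000000 / 82049976087485240559907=417376284362.87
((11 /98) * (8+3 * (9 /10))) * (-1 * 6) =-3531 /490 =-7.21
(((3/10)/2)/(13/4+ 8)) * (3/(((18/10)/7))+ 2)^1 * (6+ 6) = 164/75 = 2.19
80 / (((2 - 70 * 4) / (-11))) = 440 / 139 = 3.17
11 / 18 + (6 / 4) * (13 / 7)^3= 31546 / 3087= 10.22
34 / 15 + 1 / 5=37 / 15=2.47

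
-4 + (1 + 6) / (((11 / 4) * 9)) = -368 / 99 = -3.72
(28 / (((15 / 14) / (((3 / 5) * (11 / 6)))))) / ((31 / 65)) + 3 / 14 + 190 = 1630687 / 6510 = 250.49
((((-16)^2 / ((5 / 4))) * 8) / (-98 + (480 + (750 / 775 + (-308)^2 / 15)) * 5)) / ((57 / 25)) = 0.02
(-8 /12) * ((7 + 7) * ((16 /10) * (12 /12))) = -224 /15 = -14.93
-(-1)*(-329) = -329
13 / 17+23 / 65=1236 / 1105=1.12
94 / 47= 2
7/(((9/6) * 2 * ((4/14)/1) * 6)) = 49/36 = 1.36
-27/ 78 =-9/ 26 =-0.35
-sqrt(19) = -4.36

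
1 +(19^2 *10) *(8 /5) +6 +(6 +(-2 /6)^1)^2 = 52336 /9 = 5815.11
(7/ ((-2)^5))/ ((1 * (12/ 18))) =-0.33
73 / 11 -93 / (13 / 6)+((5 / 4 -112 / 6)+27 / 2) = -68989 / 1716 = -40.20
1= 1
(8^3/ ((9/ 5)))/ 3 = 2560/ 27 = 94.81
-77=-77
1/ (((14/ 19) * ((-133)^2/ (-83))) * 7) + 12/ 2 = 547345/ 91238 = 6.00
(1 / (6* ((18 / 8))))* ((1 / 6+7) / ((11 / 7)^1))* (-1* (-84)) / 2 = 4214 / 297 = 14.19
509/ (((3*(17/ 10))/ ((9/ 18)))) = 2545/ 51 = 49.90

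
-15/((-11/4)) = 60/11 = 5.45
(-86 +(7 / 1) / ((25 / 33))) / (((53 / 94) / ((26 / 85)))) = -4690036 / 112625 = -41.64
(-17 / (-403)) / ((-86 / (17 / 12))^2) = 0.00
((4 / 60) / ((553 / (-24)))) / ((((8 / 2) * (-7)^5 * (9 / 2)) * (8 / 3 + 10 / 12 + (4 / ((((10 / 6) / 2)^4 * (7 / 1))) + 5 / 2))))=250 / 187814645109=0.00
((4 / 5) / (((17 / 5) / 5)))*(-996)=-19920 / 17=-1171.76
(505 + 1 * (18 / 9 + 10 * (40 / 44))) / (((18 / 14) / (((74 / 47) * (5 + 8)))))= 38228918 / 4653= 8215.97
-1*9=-9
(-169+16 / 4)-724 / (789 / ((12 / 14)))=-305213 / 1841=-165.79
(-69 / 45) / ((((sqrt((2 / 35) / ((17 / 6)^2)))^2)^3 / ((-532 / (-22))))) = -633150762121325 / 6158592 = -102807713.54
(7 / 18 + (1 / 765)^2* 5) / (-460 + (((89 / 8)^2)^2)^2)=763673706496 / 460757133466346579445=0.00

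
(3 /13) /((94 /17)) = 51 /1222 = 0.04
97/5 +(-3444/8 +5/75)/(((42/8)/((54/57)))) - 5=-42076/665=-63.27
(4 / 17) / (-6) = -2 / 51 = -0.04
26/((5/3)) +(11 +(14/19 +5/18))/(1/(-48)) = -159914/285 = -561.10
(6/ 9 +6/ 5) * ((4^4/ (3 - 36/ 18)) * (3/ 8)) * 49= 43904/ 5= 8780.80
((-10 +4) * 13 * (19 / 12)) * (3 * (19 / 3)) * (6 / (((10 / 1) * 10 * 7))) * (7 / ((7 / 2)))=-40.23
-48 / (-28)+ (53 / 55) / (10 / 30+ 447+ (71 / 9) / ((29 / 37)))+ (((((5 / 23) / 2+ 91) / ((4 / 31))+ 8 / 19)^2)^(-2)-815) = -198750091666397984611666669012579592 / 244379807771003877011365204618355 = -813.28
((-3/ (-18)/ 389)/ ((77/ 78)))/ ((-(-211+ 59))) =0.00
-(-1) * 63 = 63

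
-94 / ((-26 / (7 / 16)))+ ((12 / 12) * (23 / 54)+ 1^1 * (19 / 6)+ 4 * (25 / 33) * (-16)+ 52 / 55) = -13085723 / 308880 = -42.37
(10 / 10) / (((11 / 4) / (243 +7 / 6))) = 2930 / 33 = 88.79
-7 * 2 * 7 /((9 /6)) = -65.33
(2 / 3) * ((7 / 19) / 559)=14 / 31863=0.00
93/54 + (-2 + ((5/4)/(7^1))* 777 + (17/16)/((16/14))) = 160591/1152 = 139.40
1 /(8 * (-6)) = -1 /48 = -0.02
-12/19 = -0.63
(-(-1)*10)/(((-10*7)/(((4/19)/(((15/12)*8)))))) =-2/665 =-0.00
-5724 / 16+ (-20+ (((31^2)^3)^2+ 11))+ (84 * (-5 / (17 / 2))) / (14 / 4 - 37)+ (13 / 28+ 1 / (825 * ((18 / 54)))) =1727009728165178692357648 / 2192575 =787662783788549396.19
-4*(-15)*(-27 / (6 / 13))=-3510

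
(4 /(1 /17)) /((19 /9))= 612 /19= 32.21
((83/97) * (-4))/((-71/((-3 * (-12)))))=11952/6887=1.74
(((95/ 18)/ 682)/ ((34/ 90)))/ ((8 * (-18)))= -475/ 3339072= -0.00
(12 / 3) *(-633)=-2532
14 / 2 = 7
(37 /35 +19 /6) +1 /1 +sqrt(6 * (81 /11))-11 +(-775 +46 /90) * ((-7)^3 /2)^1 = 9 * sqrt(66) /11 +83676013 /630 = 132825.72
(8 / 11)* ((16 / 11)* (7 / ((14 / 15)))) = 7.93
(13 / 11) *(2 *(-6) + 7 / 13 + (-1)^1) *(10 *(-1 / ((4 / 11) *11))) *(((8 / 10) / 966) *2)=108 / 1771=0.06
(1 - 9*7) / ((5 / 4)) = -248 / 5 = -49.60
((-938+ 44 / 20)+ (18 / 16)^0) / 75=-1558 / 125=-12.46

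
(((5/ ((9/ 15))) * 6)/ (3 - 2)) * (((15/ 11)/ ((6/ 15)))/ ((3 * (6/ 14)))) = 4375/ 33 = 132.58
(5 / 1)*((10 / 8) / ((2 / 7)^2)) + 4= 1289 / 16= 80.56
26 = 26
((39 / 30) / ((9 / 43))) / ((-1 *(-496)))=559 / 44640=0.01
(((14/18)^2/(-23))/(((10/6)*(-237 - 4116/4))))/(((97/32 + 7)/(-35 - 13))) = -12544/210304755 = -0.00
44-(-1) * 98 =142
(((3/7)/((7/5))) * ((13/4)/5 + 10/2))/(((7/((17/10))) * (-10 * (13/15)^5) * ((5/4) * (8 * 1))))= -35010225/4075311968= -0.01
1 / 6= 0.17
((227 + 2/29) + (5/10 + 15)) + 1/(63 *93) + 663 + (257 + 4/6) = 395293117/339822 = 1163.24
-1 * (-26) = 26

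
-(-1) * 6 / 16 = 3 / 8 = 0.38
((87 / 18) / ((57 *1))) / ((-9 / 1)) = -29 / 3078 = -0.01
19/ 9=2.11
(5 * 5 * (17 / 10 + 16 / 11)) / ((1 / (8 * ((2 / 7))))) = 180.26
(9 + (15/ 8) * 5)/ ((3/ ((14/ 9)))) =343/ 36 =9.53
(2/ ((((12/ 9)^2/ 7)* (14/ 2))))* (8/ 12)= 3/ 4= 0.75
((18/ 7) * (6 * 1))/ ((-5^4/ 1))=-108/ 4375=-0.02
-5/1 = -5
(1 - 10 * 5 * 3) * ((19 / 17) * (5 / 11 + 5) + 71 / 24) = -6054913 / 4488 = -1349.13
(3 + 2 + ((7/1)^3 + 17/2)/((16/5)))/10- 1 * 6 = 5.48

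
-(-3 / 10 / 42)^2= -1 / 19600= -0.00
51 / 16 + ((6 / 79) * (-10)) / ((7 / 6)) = 22443 / 8848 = 2.54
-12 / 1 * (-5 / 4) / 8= 15 / 8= 1.88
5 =5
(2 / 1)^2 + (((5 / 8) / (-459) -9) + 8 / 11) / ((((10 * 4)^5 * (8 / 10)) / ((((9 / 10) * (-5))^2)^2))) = 7843267267699 / 1960837120000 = 4.00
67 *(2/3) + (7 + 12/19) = 2981/57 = 52.30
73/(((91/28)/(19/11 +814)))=2620116/143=18322.49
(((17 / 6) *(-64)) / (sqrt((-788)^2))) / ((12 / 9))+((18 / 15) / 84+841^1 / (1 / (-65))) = -753832533 / 13790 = -54665.16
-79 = -79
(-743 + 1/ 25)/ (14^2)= -9287/ 2450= -3.79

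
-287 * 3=-861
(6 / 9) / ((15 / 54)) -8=-28 / 5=-5.60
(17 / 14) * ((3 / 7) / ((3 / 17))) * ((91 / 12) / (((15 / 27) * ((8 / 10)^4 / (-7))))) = -1408875 / 2048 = -687.93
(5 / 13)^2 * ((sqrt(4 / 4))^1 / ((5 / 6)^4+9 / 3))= 32400 / 762697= 0.04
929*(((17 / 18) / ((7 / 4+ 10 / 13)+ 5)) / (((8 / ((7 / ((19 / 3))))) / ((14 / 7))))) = 84539 / 2622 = 32.24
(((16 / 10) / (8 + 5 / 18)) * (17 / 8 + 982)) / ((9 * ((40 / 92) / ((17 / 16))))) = 3078343 / 59600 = 51.65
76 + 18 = 94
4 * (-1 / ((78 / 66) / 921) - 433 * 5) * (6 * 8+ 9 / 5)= -586506.09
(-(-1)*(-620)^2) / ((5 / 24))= 1845120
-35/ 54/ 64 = -0.01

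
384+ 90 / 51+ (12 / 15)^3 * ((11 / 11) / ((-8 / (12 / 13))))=10655118 / 27625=385.71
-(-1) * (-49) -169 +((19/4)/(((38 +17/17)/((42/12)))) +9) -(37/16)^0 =-65387/312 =-209.57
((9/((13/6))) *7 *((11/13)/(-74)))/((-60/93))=64449/125060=0.52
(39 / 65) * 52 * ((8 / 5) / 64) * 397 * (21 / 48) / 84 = 5161 / 3200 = 1.61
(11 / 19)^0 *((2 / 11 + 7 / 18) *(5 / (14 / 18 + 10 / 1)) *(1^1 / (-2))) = -565 / 4268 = -0.13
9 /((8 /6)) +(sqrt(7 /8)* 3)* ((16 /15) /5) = 4* sqrt(14) /25 +27 /4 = 7.35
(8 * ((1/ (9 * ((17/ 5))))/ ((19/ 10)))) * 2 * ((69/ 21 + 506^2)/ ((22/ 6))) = 477940000/ 24871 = 19216.76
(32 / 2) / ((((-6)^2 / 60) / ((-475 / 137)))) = -38000 / 411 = -92.46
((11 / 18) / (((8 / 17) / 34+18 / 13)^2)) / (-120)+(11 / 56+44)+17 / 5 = 3972944783351 / 83476056384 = 47.59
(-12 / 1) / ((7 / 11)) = -18.86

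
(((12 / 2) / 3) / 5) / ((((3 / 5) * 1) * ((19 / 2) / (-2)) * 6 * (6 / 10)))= -20 / 513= -0.04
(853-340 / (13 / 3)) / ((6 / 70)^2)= 105423.29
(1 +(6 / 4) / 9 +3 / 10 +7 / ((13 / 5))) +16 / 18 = 2953 / 585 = 5.05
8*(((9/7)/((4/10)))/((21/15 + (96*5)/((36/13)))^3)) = 607500/126037303427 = 0.00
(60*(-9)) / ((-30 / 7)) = 126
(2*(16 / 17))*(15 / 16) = 30 / 17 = 1.76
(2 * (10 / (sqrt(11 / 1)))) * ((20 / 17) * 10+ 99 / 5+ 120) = 51532 * sqrt(11) / 187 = 913.97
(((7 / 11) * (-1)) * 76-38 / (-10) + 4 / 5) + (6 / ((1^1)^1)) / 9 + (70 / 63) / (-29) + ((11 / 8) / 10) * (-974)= -20333603 / 114840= -177.06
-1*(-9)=9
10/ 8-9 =-31/ 4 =-7.75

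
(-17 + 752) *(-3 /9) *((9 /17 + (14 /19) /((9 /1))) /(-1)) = 435365 /2907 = 149.76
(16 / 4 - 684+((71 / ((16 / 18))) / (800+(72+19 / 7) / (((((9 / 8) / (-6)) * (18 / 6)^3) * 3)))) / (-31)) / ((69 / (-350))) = 3449.29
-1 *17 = -17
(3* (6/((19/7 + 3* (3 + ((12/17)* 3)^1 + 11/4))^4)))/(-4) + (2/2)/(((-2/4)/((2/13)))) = -98505740884726660/320133897488358733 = -0.31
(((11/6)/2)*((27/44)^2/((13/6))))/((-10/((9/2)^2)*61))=-59049/11165440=-0.01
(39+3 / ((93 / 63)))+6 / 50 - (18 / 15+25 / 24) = 723737 / 18600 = 38.91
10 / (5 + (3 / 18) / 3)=180 / 91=1.98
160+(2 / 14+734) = 6259 / 7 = 894.14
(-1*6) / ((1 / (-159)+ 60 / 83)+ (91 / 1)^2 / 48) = -1266912 / 36579431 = -0.03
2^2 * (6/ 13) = 24/ 13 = 1.85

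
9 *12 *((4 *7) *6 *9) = 163296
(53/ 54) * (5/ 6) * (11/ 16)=2915/ 5184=0.56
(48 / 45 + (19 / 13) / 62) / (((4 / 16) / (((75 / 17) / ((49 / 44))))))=118360 / 6851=17.28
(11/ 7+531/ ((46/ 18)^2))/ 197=306896/ 729491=0.42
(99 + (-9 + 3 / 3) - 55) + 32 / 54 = 988 / 27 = 36.59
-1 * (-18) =18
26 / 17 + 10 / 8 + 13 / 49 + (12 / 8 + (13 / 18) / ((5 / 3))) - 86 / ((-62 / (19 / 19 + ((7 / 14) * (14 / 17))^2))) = 173849141 / 26339460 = 6.60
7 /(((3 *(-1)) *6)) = -7 /18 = -0.39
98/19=5.16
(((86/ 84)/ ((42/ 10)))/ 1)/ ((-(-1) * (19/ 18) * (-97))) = -215/ 90307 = -0.00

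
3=3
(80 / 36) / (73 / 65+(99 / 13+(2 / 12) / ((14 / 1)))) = 36400 / 143331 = 0.25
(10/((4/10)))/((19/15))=375/19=19.74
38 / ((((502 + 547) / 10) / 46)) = 17480 / 1049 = 16.66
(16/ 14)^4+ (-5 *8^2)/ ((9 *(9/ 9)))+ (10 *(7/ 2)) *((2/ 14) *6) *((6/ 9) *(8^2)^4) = 335544286.15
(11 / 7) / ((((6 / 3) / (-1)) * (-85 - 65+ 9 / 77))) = 121 / 23082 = 0.01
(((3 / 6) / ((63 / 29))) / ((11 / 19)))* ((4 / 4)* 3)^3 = 1653 / 154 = 10.73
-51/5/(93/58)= -986/155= -6.36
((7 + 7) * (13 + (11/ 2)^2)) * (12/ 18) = 1211/ 3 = 403.67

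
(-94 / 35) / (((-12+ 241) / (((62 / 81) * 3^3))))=-5828 / 24045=-0.24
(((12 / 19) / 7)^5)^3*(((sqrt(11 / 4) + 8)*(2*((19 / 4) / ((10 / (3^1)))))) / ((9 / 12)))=7703510787293184*sqrt(11) / 18966666938049707442800791575515 + 123256172596690944 / 18966666938049707442800791575515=0.00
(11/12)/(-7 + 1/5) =-55/408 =-0.13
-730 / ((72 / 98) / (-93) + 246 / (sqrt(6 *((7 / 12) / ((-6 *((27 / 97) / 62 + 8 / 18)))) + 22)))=-1627762577843465 *sqrt(22) / 565487361902646-557766599915 / 282743680951323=-13.50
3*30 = 90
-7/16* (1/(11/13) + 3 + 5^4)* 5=-242235/176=-1376.34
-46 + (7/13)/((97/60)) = -57586/1261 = -45.67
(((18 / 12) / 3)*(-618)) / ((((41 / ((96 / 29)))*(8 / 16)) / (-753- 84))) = 41764.12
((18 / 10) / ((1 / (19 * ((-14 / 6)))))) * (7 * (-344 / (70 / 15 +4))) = 1441188 / 65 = 22172.12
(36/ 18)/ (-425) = -2/ 425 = -0.00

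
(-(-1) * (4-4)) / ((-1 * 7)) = 0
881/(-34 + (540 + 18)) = 881/524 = 1.68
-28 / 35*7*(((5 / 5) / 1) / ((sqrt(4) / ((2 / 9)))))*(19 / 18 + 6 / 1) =-1778 / 405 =-4.39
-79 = -79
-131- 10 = -141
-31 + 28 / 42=-91 / 3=-30.33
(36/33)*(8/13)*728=5376/11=488.73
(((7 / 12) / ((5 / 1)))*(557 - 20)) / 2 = 1253 / 40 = 31.32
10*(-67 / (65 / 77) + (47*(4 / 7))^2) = 4089138 / 637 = 6419.37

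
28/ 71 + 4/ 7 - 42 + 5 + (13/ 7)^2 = -113364/ 3479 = -32.59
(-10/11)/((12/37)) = -185/66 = -2.80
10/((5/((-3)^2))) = 18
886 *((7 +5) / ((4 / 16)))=42528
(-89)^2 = 7921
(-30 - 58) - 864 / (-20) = -224 / 5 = -44.80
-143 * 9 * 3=-3861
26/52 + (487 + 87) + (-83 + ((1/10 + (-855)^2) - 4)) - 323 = 731189.60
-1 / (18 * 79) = -1 / 1422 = -0.00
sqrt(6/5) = 1.10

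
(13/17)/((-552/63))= -273/3128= -0.09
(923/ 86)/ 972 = 923/ 83592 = 0.01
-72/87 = -24/29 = -0.83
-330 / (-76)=165 / 38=4.34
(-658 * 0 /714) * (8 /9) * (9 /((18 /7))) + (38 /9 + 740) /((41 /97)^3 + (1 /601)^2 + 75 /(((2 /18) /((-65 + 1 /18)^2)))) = 8832207860114216 /33787374381389221059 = 0.00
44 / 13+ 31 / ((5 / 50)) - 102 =2748 / 13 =211.38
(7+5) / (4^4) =3 / 64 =0.05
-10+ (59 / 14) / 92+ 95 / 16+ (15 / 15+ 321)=819125 / 2576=317.98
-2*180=-360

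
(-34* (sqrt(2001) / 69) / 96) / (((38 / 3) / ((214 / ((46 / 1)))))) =-1819* sqrt(2001) / 964896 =-0.08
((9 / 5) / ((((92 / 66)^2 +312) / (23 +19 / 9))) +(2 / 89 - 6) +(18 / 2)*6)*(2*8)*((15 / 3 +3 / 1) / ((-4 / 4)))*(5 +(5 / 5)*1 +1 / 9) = -2579443759552 / 68462271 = -37676.87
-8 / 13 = -0.62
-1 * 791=-791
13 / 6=2.17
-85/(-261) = 85/261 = 0.33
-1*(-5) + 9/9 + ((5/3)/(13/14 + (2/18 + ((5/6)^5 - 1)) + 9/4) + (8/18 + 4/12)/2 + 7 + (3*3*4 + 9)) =155611817/2637126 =59.01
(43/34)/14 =43/476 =0.09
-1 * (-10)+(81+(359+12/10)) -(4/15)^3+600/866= 660357188/1461375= 451.87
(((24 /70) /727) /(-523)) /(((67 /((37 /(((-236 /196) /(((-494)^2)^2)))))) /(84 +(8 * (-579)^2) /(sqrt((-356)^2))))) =125484936621472681344 /668841057785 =187615480.78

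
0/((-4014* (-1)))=0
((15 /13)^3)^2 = 11390625 /4826809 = 2.36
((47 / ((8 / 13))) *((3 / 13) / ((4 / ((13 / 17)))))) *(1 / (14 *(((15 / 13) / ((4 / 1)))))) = 7943 / 9520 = 0.83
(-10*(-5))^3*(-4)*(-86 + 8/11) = 469000000/11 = 42636363.64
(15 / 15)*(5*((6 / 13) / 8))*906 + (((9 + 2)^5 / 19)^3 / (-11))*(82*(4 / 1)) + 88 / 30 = -48577598711261238449 / 2675010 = -18159782098482.34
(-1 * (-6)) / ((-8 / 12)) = -9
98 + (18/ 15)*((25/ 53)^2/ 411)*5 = 37714884/ 384833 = 98.00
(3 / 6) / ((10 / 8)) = 2 / 5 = 0.40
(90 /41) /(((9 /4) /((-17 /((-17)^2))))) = -0.06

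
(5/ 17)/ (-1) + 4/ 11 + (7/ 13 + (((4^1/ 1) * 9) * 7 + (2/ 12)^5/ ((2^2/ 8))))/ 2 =2388241423/ 18903456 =126.34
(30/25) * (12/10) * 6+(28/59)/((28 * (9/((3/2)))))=76489/8850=8.64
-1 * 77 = -77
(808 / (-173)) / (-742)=404 / 64183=0.01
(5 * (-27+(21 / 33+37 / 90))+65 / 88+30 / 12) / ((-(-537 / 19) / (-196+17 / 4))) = 1460316611 / 1701216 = 858.40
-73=-73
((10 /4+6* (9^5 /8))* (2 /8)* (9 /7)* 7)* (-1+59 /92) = -52615629 /1472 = -35744.31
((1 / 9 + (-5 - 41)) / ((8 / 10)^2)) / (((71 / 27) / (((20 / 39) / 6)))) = -51625 / 22152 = -2.33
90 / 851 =0.11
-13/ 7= -1.86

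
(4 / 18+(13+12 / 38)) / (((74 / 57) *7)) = 2315 / 1554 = 1.49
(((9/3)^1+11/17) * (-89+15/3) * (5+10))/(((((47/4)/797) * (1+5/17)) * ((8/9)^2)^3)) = -4136048527905/8470528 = -488286.98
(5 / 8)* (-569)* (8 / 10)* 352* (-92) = 9213248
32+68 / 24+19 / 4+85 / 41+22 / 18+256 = 441145 / 1476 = 298.88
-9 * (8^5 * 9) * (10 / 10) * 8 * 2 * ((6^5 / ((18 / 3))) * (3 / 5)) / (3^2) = -18345885696 / 5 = -3669177139.20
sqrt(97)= 9.85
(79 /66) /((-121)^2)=79 /966306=0.00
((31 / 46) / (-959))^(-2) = 1946044996 / 961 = 2025020.81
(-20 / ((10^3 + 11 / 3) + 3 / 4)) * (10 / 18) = -400 / 36159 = -0.01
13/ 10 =1.30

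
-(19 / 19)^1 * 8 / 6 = -4 / 3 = -1.33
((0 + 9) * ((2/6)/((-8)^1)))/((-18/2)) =1/24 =0.04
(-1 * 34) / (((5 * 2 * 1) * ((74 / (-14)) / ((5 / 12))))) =119 / 444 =0.27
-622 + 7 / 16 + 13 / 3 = -29627 / 48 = -617.23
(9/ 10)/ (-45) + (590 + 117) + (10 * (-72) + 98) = 4249/ 50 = 84.98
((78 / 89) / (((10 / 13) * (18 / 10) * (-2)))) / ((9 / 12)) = -338 / 801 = -0.42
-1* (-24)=24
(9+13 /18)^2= 30625 /324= 94.52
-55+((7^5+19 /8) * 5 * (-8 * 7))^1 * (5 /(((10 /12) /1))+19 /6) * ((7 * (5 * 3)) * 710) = -3216389859430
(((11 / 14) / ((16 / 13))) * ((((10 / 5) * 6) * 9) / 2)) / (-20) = -3861 / 2240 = -1.72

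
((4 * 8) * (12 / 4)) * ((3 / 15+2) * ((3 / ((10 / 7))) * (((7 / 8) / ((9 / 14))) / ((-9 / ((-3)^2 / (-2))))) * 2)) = 15092 / 25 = 603.68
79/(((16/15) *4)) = 1185/64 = 18.52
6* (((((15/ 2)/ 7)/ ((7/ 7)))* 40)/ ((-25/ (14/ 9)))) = -16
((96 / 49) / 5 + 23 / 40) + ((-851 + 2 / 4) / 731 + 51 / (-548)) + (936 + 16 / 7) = 36823494699 / 39257624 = 938.00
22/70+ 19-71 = -1809/35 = -51.69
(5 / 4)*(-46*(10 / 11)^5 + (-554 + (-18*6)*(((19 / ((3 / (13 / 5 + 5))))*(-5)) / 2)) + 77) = 10057987345 / 644204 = 15613.05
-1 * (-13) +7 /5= 72 /5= 14.40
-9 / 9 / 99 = -1 / 99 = -0.01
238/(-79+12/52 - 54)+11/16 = -15259/13808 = -1.11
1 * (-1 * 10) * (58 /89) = -580 /89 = -6.52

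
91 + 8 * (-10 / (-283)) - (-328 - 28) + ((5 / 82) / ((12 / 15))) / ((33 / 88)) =15576538 / 34809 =447.49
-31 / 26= -1.19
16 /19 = 0.84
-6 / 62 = -3 / 31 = -0.10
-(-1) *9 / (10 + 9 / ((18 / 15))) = 18 / 35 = 0.51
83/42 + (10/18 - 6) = -437/126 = -3.47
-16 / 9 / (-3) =16 / 27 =0.59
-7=-7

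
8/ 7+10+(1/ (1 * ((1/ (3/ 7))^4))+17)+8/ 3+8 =279788/ 7203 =38.84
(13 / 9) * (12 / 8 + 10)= 299 / 18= 16.61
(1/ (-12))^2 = 0.01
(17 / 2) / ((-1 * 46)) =-17 / 92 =-0.18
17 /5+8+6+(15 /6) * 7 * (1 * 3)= 699 /10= 69.90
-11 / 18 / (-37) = 11 / 666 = 0.02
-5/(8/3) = -15/8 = -1.88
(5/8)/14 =0.04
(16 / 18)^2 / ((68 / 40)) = 640 / 1377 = 0.46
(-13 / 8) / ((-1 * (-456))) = -13 / 3648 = -0.00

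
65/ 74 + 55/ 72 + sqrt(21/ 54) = sqrt(14)/ 6 + 4375/ 2664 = 2.27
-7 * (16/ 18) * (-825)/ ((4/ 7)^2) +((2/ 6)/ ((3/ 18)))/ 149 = 14054437/ 894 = 15720.85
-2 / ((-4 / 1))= 0.50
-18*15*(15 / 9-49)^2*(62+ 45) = -64726440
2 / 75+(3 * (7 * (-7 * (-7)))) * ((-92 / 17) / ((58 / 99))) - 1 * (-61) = -349198489 / 36975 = -9444.18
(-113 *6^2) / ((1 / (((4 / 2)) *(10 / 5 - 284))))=2294352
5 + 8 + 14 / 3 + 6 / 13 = 707 / 39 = 18.13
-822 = -822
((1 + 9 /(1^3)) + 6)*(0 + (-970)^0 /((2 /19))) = 152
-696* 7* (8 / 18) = -6496 / 3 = -2165.33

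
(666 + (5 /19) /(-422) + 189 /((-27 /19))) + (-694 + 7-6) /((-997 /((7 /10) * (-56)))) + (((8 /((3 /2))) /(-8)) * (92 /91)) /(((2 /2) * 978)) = 2698607775311557 /5335839045810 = 505.75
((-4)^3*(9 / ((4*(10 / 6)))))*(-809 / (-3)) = -116496 / 5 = -23299.20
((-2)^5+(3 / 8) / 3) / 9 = -85 / 24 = -3.54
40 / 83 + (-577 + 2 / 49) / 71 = -7.64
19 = 19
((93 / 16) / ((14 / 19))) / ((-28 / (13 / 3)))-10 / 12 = -38651 / 18816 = -2.05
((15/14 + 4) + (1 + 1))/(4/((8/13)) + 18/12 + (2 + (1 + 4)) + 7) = 9/28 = 0.32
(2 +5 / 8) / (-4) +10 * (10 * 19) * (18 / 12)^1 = 91179 / 32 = 2849.34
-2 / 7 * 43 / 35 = -86 / 245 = -0.35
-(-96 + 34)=62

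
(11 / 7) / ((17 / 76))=836 / 119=7.03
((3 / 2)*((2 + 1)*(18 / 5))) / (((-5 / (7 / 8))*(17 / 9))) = -5103 / 3400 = -1.50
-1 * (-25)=25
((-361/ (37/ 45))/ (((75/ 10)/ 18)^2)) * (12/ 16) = -350892/ 185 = -1896.71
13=13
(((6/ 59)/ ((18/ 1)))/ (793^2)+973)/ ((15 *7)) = 21660200726/ 2337431733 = 9.27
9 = 9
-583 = -583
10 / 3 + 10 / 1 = 40 / 3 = 13.33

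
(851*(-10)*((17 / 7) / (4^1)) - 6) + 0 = -72419 / 14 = -5172.79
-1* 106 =-106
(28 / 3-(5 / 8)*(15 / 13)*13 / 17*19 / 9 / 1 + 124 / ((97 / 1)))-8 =19095 / 13192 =1.45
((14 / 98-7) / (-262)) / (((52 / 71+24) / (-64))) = -27264 / 402563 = -0.07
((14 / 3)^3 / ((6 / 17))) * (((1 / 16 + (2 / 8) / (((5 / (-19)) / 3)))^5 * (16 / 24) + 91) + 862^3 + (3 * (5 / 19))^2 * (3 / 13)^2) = 1119953329180637401680303703 / 6072396595200000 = 184433495346.12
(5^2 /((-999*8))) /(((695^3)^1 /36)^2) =-6 /166790205179348125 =-0.00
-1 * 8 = -8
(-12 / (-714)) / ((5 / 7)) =0.02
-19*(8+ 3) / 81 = -209 / 81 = -2.58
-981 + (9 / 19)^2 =-354060 / 361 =-980.78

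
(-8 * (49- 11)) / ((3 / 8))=-2432 / 3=-810.67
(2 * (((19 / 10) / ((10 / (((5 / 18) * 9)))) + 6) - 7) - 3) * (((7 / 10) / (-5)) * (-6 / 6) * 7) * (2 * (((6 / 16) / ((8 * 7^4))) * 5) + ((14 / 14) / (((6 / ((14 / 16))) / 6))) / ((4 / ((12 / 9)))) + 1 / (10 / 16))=-7.51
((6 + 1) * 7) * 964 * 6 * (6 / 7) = 242928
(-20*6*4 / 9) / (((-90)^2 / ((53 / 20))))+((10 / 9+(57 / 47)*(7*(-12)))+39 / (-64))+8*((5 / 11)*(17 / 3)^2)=3091452047 / 201009600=15.38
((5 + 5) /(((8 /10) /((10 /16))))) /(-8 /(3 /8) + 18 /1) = -75 /32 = -2.34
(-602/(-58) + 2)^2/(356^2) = 128881/106584976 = 0.00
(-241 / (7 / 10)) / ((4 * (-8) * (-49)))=-1205 / 5488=-0.22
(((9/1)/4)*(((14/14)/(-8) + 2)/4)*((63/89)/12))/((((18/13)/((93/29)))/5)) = 1904175/2642944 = 0.72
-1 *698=-698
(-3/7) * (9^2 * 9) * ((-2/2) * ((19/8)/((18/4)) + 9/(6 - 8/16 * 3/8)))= 80433/124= 648.65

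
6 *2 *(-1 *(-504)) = 6048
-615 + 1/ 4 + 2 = -2451/ 4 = -612.75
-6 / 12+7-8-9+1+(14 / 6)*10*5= 643 / 6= 107.17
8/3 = 2.67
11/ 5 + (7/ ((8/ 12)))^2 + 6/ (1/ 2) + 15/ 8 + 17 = 5733/ 40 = 143.32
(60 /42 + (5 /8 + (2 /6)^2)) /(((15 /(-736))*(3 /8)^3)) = -51390464 /25515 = -2014.13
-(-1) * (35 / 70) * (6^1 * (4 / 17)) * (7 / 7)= 0.71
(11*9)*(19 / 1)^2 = 35739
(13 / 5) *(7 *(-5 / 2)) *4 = -182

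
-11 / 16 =-0.69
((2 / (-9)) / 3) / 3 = -2 / 81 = -0.02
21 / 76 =0.28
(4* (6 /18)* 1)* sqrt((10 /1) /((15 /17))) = 4* sqrt(102) /9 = 4.49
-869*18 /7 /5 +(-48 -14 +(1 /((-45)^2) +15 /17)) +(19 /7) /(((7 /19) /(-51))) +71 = -1370994232 /1686825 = -812.77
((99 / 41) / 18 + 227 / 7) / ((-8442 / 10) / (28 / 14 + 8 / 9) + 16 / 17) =-20653555 / 184751371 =-0.11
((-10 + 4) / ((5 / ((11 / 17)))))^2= 4356 / 7225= 0.60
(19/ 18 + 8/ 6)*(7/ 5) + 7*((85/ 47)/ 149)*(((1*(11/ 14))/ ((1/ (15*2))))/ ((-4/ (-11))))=11158181/ 1260540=8.85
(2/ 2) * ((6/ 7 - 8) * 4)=-200/ 7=-28.57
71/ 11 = 6.45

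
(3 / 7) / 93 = 1 / 217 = 0.00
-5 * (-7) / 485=7 / 97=0.07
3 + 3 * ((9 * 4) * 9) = 975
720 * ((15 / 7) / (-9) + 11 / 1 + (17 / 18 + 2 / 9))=60120 / 7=8588.57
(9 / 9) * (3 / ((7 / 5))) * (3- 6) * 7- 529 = -574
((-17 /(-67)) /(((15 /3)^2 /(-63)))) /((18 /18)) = -1071 /1675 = -0.64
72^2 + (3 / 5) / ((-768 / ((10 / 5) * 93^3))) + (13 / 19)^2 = 907446643 / 231040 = 3927.66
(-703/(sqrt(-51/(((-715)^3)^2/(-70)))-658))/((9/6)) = 51392938025 * sqrt(3570)/17354387592772398917679 + 1765832172198436306250/2479198227538914131097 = 0.71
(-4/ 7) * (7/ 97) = -4/ 97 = -0.04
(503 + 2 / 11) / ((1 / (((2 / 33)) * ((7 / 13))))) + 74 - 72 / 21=957872 / 11011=86.99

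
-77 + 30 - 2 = -49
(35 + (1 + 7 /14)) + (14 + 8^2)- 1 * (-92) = 413 /2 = 206.50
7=7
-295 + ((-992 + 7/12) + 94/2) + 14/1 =-14705/12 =-1225.42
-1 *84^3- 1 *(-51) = -592653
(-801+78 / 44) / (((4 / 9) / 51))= -8070597 / 88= -91711.33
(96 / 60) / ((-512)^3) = -0.00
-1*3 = -3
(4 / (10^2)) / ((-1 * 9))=-0.00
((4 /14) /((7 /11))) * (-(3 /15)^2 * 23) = -506 /1225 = -0.41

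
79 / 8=9.88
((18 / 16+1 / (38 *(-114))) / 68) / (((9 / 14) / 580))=9891175 / 662796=14.92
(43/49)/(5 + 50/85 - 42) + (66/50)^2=32573584/18956875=1.72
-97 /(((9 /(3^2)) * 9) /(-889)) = 86233 /9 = 9581.44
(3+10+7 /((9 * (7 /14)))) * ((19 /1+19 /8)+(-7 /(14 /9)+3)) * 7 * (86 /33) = 2089843 /396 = 5277.38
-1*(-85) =85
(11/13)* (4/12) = 11/39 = 0.28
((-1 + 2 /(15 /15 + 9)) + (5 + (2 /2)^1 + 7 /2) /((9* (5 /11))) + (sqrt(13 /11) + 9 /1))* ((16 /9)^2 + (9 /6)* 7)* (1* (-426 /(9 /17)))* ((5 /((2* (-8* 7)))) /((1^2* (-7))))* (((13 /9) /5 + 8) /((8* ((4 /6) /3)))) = -943512145021 /274337280-996316943* sqrt(143) /33530112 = -3794.57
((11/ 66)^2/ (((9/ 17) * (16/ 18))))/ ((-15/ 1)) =-17/ 4320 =-0.00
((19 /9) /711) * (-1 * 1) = -19 /6399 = -0.00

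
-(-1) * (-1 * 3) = -3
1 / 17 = 0.06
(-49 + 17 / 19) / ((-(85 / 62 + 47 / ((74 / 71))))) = 524179 / 506312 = 1.04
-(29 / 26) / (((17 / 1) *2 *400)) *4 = -29 / 88400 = -0.00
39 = 39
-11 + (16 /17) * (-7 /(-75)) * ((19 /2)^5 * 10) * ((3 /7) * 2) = 4951263 /85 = 58250.15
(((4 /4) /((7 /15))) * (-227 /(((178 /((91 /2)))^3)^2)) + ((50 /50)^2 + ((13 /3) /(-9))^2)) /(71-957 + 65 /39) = -1626630472901290453 /1312331373262628941824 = -0.00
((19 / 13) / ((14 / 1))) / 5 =19 / 910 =0.02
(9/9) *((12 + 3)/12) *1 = 1.25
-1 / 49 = -0.02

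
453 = 453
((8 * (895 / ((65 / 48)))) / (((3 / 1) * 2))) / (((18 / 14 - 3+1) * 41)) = -80192 / 2665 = -30.09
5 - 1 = 4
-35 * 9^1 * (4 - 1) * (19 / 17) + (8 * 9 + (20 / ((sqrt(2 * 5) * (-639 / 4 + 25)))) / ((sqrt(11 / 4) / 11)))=-984.49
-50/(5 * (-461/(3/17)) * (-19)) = -0.00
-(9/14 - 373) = 5213/14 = 372.36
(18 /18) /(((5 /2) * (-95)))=-2 /475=-0.00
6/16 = 3/8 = 0.38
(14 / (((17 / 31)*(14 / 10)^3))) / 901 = 7750 / 750533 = 0.01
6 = 6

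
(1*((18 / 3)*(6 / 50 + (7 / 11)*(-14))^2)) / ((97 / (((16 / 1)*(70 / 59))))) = 7851498816 / 86560375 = 90.71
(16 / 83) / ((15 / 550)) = 1760 / 249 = 7.07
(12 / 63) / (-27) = -4 / 567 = -0.01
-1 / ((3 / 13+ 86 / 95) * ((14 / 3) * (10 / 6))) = -2223 / 19642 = -0.11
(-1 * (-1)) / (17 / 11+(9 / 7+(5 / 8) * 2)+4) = 0.12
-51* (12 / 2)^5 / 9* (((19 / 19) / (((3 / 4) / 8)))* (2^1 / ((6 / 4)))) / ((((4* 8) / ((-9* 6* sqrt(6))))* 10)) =528768* sqrt(6) / 5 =259042.36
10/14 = 5/7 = 0.71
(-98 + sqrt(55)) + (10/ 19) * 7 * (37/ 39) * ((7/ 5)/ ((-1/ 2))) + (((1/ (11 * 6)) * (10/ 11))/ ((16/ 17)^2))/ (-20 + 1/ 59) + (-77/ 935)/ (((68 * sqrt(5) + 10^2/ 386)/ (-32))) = -112380922099040340301/ 1042614740024402688 + 8343776 * sqrt(5)/ 1076492975 + sqrt(55) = -100.35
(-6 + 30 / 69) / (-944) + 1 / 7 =1413 / 9499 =0.15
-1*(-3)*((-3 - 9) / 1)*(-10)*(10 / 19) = 3600 / 19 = 189.47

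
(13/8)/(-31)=-13/248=-0.05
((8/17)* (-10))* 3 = -14.12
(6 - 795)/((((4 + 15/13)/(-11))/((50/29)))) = 5641350/1943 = 2903.42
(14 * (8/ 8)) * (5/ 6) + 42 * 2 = 287/ 3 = 95.67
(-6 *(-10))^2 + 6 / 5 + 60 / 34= 306252 / 85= 3602.96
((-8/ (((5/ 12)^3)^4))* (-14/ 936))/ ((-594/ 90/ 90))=-83216937517056/ 1396484375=-59590.31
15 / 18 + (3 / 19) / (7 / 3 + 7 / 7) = 0.88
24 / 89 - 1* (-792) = 70512 / 89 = 792.27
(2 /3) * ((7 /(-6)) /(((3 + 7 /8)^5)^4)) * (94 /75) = -0.00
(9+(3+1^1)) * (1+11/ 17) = 364/ 17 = 21.41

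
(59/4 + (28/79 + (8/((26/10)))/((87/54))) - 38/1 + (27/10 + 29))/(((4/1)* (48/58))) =2127349/657280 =3.24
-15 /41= -0.37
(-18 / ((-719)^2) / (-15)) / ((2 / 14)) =42 / 2584805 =0.00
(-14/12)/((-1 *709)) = 7/4254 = 0.00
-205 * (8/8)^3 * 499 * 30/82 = -37425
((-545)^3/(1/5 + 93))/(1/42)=-16997255625/233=-72949594.96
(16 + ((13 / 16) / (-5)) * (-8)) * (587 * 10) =101551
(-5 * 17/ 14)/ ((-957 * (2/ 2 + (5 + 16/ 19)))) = 323/ 348348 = 0.00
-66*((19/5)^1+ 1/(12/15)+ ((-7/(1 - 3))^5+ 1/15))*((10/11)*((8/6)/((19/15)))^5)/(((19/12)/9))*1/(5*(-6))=366567840000/47045881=7791.71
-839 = -839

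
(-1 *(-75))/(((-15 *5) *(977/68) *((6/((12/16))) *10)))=-17/19540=-0.00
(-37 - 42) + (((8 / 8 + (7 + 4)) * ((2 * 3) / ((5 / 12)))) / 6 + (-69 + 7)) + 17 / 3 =-1598 / 15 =-106.53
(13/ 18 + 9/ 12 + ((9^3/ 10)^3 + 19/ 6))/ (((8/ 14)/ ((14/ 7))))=24407783057/ 18000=1355987.95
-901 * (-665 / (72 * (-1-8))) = -924.64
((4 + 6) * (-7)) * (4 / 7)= -40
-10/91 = -0.11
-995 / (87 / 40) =-39800 / 87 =-457.47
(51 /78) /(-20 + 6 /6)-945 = -466847 /494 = -945.03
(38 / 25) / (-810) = -19 / 10125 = -0.00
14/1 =14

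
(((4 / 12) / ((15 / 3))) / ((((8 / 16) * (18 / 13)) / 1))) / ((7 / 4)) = 0.06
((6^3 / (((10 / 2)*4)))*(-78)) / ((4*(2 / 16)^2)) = -67392 / 5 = -13478.40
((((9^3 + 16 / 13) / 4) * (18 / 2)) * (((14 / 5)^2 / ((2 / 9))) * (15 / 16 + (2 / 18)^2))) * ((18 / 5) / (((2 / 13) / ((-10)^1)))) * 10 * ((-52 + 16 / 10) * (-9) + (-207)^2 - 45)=-139329333959508 / 25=-5573173358380.32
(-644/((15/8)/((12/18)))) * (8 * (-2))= 164864/45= 3663.64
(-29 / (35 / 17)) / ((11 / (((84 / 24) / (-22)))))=493 / 2420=0.20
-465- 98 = -563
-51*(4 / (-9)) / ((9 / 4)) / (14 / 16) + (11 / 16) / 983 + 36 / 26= 498447347 / 38643696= 12.90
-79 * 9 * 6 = -4266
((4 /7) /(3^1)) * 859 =3436 /21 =163.62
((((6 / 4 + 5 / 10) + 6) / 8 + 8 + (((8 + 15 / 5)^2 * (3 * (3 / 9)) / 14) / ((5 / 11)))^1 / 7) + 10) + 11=16031 / 490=32.72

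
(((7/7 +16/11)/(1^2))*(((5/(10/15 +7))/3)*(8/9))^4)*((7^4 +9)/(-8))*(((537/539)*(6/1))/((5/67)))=-3699600640000/44797786803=-82.58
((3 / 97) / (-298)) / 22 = -3 / 635932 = -0.00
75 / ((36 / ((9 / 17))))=75 / 68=1.10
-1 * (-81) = 81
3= 3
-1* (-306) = 306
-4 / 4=-1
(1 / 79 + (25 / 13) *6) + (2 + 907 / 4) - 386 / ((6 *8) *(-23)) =136425877 / 566904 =240.65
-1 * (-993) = 993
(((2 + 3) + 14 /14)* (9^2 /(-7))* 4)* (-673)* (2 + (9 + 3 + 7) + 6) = 35324424 /7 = 5046346.29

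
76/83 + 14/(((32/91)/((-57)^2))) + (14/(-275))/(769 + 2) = 36421462598783/281569200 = 129351.73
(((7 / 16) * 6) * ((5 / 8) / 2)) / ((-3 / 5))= -175 / 128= -1.37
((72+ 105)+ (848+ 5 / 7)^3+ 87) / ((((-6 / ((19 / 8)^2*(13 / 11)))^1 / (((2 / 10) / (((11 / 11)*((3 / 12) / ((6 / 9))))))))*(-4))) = 984077719110889 / 10866240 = 90562855.15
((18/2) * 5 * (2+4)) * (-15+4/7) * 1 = -27270/7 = -3895.71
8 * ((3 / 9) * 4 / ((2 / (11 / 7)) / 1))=176 / 21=8.38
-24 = -24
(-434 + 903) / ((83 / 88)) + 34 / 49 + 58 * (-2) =1553378 / 4067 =381.95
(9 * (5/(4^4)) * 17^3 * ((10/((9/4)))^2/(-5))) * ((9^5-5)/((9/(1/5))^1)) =-362603965/81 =-4476592.16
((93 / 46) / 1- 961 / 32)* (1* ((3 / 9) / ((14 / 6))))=-2945 / 736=-4.00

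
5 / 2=2.50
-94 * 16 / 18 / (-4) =188 / 9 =20.89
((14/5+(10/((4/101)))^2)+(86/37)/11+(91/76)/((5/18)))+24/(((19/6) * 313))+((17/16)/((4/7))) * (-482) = 24346563704401/387268640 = 62867.38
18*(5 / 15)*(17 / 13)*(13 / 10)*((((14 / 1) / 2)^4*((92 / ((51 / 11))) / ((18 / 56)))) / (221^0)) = 68034736 / 45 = 1511883.02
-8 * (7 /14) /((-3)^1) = 4 /3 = 1.33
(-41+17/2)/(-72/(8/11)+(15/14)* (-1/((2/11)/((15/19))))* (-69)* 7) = -2470/163251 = -0.02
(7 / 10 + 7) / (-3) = -77 / 30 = -2.57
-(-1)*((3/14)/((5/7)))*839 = 2517/10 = 251.70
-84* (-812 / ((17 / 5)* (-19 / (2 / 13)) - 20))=-682080 / 4399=-155.05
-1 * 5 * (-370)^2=-684500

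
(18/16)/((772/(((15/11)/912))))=45/20652544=0.00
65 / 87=0.75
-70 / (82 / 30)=-1050 / 41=-25.61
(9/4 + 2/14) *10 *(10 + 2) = 2010/7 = 287.14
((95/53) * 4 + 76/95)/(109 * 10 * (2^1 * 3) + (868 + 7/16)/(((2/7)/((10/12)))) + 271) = 405504/475419805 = 0.00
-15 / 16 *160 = -150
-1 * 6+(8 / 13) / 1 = -5.38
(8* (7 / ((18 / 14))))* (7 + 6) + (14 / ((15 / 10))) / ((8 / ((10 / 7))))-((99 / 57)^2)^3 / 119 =28602105025408 / 50386138551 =567.66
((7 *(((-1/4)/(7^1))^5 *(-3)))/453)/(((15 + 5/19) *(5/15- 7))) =-57/2153262899200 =-0.00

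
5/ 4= 1.25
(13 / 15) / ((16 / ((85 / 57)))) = 221 / 2736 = 0.08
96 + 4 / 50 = 2402 / 25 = 96.08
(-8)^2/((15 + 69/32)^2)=65536/301401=0.22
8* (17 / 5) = 136 / 5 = 27.20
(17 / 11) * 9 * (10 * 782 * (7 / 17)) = 492660 / 11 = 44787.27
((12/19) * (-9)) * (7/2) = -378/19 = -19.89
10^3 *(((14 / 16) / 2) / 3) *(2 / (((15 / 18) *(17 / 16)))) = 5600 / 17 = 329.41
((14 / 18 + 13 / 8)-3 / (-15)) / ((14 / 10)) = 937 / 504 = 1.86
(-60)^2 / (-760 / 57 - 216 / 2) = -2700 / 91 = -29.67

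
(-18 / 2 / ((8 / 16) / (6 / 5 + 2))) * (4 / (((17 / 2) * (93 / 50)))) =-7680 / 527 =-14.57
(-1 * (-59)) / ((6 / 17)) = 1003 / 6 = 167.17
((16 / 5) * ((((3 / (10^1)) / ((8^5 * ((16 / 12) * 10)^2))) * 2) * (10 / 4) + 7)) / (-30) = -734003227 / 983040000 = -0.75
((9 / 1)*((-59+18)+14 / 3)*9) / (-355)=8.29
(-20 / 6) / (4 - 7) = 10 / 9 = 1.11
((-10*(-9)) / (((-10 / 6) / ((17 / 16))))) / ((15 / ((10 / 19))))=-2.01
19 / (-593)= -19 / 593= -0.03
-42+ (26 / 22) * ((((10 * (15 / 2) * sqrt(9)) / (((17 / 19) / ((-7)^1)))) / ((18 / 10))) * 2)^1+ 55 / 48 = -2352.35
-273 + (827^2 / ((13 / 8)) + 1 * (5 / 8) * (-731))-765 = 419384.51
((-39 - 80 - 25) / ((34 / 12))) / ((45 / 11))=-1056 / 85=-12.42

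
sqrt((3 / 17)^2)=3 / 17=0.18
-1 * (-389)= 389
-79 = -79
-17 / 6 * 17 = -289 / 6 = -48.17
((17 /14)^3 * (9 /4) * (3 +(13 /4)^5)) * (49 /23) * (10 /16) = 82766486025 /42205184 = 1961.05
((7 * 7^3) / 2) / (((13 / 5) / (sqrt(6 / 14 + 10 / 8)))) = 1715 * sqrt(329) / 52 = 598.22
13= 13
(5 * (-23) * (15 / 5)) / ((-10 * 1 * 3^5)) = 23 / 162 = 0.14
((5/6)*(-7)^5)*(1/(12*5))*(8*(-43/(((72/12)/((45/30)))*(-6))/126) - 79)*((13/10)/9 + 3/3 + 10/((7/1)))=16579453457/349920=47380.70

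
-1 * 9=-9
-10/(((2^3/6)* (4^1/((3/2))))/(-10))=225/8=28.12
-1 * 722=-722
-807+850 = 43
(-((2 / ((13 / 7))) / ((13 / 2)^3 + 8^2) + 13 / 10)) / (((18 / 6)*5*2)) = -0.04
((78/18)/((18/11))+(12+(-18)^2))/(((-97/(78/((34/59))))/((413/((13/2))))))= -445599329/14841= -30024.89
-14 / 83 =-0.17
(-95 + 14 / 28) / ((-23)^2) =-189 / 1058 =-0.18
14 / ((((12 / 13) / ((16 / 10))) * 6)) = 4.04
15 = 15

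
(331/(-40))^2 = 109561/1600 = 68.48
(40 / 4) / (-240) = -1 / 24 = -0.04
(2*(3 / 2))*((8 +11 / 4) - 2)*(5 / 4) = 525 / 16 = 32.81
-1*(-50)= 50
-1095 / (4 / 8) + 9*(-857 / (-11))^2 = 6345051 / 121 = 52438.44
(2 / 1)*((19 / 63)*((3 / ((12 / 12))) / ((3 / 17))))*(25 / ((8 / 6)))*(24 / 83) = 32300 / 581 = 55.59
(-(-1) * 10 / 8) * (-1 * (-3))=15 / 4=3.75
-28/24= -7/6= -1.17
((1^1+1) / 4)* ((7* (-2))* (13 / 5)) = -91 / 5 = -18.20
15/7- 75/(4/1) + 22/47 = -21239/1316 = -16.14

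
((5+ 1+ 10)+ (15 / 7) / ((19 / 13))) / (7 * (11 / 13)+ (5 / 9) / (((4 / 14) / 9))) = 60398 / 80997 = 0.75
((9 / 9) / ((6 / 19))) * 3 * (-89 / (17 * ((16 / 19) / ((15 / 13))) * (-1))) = 481935 / 7072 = 68.15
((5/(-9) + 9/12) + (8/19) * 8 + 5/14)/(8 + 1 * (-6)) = 18769/9576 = 1.96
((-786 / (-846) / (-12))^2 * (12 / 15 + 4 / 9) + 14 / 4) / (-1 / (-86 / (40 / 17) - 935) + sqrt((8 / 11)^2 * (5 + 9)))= -7377750131059 / 15132789621960156 + 1448051139359671 * sqrt(14) / 4203552672766710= 1.29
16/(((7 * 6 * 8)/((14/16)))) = 1/24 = 0.04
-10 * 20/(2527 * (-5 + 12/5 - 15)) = 125/27797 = 0.00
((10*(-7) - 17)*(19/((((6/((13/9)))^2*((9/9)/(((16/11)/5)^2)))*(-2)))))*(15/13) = 229216/49005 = 4.68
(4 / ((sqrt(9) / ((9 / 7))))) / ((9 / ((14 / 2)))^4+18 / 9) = 4116 / 11363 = 0.36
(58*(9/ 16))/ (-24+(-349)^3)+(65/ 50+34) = 60022103771/ 1700342920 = 35.30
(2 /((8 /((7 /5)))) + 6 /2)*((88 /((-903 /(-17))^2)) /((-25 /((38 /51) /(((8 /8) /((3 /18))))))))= -476102 /917335125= -0.00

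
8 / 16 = 0.50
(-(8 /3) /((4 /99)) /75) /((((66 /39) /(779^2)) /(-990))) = 1562008734 /5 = 312401746.80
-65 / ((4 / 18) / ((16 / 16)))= -585 / 2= -292.50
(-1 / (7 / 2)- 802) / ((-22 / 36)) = 101088 / 77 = 1312.83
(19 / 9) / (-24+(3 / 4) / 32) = -2432 / 27621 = -0.09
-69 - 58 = -127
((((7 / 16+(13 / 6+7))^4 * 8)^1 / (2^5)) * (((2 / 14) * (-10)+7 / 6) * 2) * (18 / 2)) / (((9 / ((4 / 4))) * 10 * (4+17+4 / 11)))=-5.22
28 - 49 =-21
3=3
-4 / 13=-0.31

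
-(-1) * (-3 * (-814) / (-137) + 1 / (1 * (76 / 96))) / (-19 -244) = 43110 / 684589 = 0.06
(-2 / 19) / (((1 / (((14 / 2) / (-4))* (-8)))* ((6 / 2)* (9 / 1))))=-28 / 513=-0.05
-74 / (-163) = 74 / 163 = 0.45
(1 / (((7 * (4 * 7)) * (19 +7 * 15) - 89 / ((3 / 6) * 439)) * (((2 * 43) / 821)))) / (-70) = -360419 / 64229053560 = -0.00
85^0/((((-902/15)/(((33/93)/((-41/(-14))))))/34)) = -3570/52111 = -0.07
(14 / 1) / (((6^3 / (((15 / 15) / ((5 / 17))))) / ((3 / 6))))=119 / 1080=0.11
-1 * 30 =-30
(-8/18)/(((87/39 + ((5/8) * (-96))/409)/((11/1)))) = -233948/99729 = -2.35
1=1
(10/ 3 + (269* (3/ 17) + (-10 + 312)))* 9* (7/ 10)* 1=377853/ 170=2222.66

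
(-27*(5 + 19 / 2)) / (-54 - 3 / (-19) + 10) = 14877 / 1666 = 8.93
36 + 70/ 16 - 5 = 283/ 8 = 35.38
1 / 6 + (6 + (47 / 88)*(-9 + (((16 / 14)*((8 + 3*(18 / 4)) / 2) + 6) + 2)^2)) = 260065 / 1176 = 221.14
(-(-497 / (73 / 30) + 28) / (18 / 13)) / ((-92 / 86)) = -3596047 / 30222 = -118.99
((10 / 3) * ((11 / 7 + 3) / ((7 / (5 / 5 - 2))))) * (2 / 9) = -640 / 1323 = -0.48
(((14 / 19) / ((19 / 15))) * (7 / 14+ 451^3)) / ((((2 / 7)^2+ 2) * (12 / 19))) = 104882370215 / 2584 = 40589152.56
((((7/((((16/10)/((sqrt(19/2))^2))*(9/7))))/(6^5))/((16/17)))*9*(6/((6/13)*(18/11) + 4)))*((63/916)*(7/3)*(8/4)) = 6523517/405209088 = 0.02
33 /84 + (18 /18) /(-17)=159 /476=0.33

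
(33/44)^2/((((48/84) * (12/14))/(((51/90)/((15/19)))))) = 15827/19200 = 0.82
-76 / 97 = -0.78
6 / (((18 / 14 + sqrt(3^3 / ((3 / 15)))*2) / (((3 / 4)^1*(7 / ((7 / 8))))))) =-84 / 977 + 392*sqrt(15) / 977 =1.47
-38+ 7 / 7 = -37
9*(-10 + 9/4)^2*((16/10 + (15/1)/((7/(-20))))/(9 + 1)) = -2230.21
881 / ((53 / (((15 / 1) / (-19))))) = -13215 / 1007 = -13.12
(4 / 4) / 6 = 1 / 6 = 0.17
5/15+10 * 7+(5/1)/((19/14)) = 74.02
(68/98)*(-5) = -170/49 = -3.47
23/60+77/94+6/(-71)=223841/200220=1.12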